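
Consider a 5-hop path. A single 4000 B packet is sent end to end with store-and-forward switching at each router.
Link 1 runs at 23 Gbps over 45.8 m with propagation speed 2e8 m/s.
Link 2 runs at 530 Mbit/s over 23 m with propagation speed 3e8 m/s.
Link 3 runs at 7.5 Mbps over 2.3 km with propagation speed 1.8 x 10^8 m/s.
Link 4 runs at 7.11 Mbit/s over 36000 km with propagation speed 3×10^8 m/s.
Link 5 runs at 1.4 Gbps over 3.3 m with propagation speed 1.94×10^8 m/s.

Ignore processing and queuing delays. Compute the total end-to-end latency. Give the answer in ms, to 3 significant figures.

L = 4000 × 8 = 32000 bits.
Transmission delays (L/R per hop): 0.0013913, 0.0603774, 4.26667, 4.5007, 0.0228571 ms; sum = 8.852 ms.
Propagation delays (d/s per hop): 0.000229, 7.66667e-05, 0.0127778, 120, 1.70103e-05 ms; sum = 120.013 ms.
End-to-end = 129 ms.

129 ms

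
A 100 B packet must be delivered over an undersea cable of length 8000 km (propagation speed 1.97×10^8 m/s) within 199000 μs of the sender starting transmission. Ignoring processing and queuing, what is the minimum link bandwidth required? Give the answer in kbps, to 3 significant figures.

L = 800 bits.
Propagation delay = 8000000 / 197000000 = 40609.1 μs.
Transmission budget = 199000 − 40609.1 = 158391 μs.
R ≥ L / t_tx = 800 bits / 0.158391 s = 5.05 kbps.

5.05 kbps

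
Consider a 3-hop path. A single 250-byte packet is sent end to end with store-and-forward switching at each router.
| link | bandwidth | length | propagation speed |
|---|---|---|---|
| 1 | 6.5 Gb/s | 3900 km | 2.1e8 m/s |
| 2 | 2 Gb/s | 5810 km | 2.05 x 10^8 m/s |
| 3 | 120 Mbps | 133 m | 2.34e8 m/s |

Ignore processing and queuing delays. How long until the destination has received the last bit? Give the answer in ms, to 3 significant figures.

46.9 ms

L = 250 × 8 = 2000 bits.
Transmission delays (L/R per hop): 0.000307692, 0.001, 0.0166667 ms; sum = 0.0179744 ms.
Propagation delays (d/s per hop): 18.5714, 28.3415, 0.000568376 ms; sum = 46.9135 ms.
End-to-end = 46.9 ms.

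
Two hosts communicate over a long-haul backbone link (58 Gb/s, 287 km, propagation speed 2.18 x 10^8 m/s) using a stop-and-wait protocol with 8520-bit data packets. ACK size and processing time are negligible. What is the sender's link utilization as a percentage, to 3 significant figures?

0.00558 %

t_tx = L/R = 8520/58000000000 = 1.46897e-07 s.
t_prop = 287000/2.18e+08 = 0.00131651 s; RTT = 0.00263303 s.
Cycle = t_tx + RTT = 0.00263317 s.
Utilization = t_tx / cycle = 1.46897e-07/0.00263317 = 0.00558 %.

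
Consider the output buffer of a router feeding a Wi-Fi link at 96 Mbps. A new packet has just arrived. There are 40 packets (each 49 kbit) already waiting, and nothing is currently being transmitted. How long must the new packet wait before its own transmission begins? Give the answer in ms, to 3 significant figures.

Each queued packet: L/R = 49000/96000000 = 0.510417 ms.
40 queued → 20.4167 ms.
Queuing delay = 20.4 ms.

20.4 ms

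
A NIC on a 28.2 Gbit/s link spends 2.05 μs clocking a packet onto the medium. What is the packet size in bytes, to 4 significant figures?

L = R × t_tx = 28200000000 b/s × 2.05e-06 s = 57810 bits.
In bytes: 57810 / 8 = 7226 bytes.

7226 bytes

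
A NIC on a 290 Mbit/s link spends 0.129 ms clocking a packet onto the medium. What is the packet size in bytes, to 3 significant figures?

4680 bytes

L = R × t_tx = 290000000 b/s × 0.000129 s = 37410 bits.
In bytes: 37410 / 8 = 4680 bytes.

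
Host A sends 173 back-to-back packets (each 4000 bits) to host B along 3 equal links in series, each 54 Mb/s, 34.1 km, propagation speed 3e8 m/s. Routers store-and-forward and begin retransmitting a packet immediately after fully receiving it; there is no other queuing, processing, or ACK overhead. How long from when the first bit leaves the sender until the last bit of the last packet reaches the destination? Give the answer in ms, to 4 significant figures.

13.30 ms

Per-hop transmission t_tx = L/R = 4000/54000000 = 0.0740741 ms.
Per-hop propagation t_prop = 34100/300000000 = 0.113667 ms.
Pipeline fill: first packet needs 3·t_tx to clear all hops; remaining 172 packets each add one t_tx.
Total = (3+173-1)·t_tx + 3·t_prop = 175·0.0740741 + 3·0.113667 = 13.30 ms.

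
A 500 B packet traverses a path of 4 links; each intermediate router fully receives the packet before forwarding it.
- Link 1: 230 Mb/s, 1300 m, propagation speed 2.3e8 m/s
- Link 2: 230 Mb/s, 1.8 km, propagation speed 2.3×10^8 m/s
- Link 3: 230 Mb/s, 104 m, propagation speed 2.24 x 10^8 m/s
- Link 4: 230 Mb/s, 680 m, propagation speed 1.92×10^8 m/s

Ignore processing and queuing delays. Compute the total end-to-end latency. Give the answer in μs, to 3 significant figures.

87.0 μs

L = 500 × 8 = 4000 bits.
Transmission delay per hop = L/R = 4000/230000000 = 17.3913 μs; 4 hops → 69.5652 μs.
Propagation delays (d/s per hop): 5.65217, 7.82609, 0.464286, 3.54167 μs; sum = 17.4842 μs.
End-to-end = 87.0 μs.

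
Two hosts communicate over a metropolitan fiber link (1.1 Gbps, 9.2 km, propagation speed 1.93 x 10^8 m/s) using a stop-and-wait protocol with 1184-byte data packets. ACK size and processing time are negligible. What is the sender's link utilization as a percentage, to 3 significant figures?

8.28 %

t_tx = L/R = 9472/1100000000 = 8.61091e-06 s.
t_prop = 9200/193000000 = 4.76684e-05 s; RTT = 9.53368e-05 s.
Cycle = t_tx + RTT = 0.000103948 s.
Utilization = t_tx / cycle = 8.61091e-06/0.000103948 = 8.28 %.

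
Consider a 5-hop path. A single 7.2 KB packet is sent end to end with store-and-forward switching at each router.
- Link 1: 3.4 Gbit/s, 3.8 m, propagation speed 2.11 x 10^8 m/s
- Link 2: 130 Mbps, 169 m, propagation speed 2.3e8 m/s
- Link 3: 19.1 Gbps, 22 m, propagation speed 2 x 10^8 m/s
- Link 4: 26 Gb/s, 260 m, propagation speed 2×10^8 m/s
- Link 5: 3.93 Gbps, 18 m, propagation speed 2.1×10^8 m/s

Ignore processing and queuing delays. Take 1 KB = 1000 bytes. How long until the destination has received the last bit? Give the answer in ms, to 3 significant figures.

L = 57600 bits.
Transmission delays (L/R per hop): 0.0169412, 0.443077, 0.00301571, 0.00221538, 0.0146565 ms; sum = 0.479906 ms.
Propagation delays (d/s per hop): 1.80095e-05, 0.000734783, 0.00011, 0.0013, 8.57143e-05 ms; sum = 0.00224851 ms.
End-to-end = 0.482 ms.

0.482 ms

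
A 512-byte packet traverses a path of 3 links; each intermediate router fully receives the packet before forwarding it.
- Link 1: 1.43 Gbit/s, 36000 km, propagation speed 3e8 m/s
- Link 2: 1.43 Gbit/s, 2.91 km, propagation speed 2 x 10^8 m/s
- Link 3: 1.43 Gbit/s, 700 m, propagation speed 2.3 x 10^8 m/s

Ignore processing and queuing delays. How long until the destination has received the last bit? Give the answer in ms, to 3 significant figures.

L = 512 × 8 = 4096 bits.
Transmission delay per hop = L/R = 4096/1430000000 = 0.00286434 ms; 3 hops → 0.00859301 ms.
Propagation delays (d/s per hop): 120, 0.01455, 0.00304348 ms; sum = 120.018 ms.
End-to-end = 120 ms.

120 ms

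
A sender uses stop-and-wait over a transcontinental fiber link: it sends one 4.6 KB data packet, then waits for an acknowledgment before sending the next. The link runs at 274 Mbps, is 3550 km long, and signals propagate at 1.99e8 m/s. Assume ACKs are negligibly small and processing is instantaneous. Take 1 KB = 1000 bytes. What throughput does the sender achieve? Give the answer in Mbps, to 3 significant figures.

1.03 Mbps

t_tx = L/R = 36800/274000000 = 0.000134307 s.
t_prop = 3550000/199000000 = 0.0178392 s; RTT = 0.0356784 s.
Cycle = t_tx + RTT = 0.0358127 s.
Throughput = L / cycle = 36800 / 0.0358127 = 1.03 Mbps.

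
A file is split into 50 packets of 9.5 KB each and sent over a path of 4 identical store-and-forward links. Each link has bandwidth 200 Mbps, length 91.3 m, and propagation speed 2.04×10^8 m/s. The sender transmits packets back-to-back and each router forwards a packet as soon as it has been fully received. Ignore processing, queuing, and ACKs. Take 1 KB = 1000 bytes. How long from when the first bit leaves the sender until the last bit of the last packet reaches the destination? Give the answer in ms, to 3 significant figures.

Per-hop transmission t_tx = L/R = 76000/200000000 = 0.38 ms.
Per-hop propagation t_prop = 91.3/204000000 = 0.000447549 ms.
Pipeline fill: first packet needs 4·t_tx to clear all hops; remaining 49 packets each add one t_tx.
Total = (4+50-1)·t_tx + 4·t_prop = 53·0.38 + 4·0.000447549 = 20.1 ms.

20.1 ms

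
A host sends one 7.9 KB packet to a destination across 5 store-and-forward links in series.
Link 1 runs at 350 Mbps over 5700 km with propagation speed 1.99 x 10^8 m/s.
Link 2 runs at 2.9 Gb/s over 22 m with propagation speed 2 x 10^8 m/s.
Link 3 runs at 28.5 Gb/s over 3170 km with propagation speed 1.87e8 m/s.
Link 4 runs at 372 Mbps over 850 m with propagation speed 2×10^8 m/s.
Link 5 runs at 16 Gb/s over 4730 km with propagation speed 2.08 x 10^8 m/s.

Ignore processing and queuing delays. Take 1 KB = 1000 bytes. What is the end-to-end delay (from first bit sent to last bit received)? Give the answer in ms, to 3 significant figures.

L = 63200 bits.
Transmission delays (L/R per hop): 0.180571, 0.0217931, 0.00221754, 0.169892, 0.00395 ms; sum = 0.378425 ms.
Propagation delays (d/s per hop): 28.6432, 0.00011, 16.9519, 0.00425, 22.7404 ms; sum = 68.3398 ms.
End-to-end = 68.7 ms.

68.7 ms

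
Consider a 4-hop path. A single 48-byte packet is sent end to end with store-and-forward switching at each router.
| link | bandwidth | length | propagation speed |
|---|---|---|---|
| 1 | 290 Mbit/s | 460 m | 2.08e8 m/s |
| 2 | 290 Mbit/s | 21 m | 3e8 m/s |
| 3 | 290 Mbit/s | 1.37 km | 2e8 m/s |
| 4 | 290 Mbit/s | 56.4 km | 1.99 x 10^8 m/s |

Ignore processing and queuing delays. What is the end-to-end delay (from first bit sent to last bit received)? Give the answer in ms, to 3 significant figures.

L = 48 × 8 = 384 bits.
Transmission delay per hop = L/R = 384/290000000 = 0.00132414 ms; 4 hops → 0.00529655 ms.
Propagation delays (d/s per hop): 0.00221154, 7e-05, 0.00685, 0.283417 ms; sum = 0.292549 ms.
End-to-end = 0.298 ms.

0.298 ms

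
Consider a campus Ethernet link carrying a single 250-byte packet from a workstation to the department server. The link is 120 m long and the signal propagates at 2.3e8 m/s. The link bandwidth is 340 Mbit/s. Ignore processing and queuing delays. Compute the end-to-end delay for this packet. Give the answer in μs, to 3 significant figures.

6.40 μs

L = 250 × 8 = 2000 bits.
Transmission delay = L/R = 2000 / 340000000 = 5.88235 μs.
Propagation delay = d/s = 120 m / 2.3e+08 m/s = 0.521739 μs.
Total = 6.40 μs.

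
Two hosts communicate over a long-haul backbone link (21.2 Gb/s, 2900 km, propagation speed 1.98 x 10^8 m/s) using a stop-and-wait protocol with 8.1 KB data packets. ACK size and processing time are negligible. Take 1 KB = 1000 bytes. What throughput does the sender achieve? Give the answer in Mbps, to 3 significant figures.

t_tx = L/R = 64800/21200000000 = 3.0566e-06 s.
t_prop = 2900000/198000000 = 0.0146465 s; RTT = 0.0292929 s.
Cycle = t_tx + RTT = 0.029296 s.
Throughput = L / cycle = 64800 / 0.029296 = 2.21 Mbps.

2.21 Mbps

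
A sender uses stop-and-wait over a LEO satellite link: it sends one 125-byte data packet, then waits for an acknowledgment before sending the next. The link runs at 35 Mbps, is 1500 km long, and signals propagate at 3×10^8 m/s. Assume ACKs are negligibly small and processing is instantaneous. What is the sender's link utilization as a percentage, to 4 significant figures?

t_tx = L/R = 1000/35000000 = 2.85714e-05 s.
t_prop = 1500000/300000000 = 0.005 s; RTT = 0.01 s.
Cycle = t_tx + RTT = 0.0100286 s.
Utilization = t_tx / cycle = 2.85714e-05/0.0100286 = 0.2849 %.

0.2849 %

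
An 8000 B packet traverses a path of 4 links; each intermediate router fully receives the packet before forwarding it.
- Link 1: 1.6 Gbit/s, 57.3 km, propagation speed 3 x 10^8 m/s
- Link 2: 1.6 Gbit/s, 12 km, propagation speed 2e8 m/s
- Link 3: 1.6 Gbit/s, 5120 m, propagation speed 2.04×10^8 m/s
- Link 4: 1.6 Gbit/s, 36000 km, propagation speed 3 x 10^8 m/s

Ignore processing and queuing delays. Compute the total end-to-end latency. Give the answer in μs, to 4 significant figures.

120400 μs

L = 8000 × 8 = 64000 bits.
Transmission delay per hop = L/R = 64000/1600000000 = 40 μs; 4 hops → 160 μs.
Propagation delays (d/s per hop): 191, 60, 25.098, 120000 μs; sum = 120276 μs.
End-to-end = 120400 μs.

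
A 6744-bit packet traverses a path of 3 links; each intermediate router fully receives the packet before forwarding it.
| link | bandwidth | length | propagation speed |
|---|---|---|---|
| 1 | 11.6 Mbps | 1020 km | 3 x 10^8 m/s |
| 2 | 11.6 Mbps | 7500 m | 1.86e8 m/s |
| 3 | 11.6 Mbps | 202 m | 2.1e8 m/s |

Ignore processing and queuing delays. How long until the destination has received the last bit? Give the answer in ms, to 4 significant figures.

5.185 ms

Transmission delay per hop = L/R = 6744/11600000 = 0.581379 ms; 3 hops → 1.74414 ms.
Propagation delays (d/s per hop): 3.4, 0.0403226, 0.000961905 ms; sum = 3.44128 ms.
End-to-end = 5.185 ms.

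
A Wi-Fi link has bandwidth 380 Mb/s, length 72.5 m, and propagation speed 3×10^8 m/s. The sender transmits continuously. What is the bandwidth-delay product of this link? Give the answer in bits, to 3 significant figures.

Propagation delay = 72.5 / 300000000 = 2.41667e-07 s.
BDP = R × t_prop = 380000000 × 2.41667e-07 = 91.8333 bits.

91.8 bits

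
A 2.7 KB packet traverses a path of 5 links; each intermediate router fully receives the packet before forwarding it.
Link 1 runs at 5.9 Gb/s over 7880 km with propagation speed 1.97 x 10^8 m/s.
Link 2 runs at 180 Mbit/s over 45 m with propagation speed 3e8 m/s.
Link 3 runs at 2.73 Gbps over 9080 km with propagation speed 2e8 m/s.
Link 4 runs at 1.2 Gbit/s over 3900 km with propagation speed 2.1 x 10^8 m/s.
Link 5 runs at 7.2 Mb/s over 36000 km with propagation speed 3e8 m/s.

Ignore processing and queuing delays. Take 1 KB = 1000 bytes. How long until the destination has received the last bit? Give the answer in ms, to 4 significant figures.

227.1 ms

L = 21600 bits.
Transmission delays (L/R per hop): 0.00366102, 0.12, 0.00791209, 0.018, 3 ms; sum = 3.14957 ms.
Propagation delays (d/s per hop): 40, 0.00015, 45.4, 18.5714, 120 ms; sum = 223.972 ms.
End-to-end = 227.1 ms.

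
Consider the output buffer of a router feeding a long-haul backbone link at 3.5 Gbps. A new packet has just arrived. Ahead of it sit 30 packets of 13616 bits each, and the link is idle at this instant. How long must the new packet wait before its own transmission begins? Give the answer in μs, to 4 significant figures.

116.7 μs

Each queued packet: L/R = 13616/3500000000 = 3.89029 μs.
30 queued → 116.709 μs.
Queuing delay = 116.7 μs.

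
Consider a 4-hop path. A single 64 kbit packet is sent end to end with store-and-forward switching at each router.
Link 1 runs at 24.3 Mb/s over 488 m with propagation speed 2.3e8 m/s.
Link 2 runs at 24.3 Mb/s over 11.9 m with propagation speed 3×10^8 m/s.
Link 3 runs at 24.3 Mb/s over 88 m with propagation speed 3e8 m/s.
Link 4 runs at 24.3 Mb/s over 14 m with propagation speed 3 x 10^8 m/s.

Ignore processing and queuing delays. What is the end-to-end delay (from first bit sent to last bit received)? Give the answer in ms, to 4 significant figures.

10.54 ms

L = 64000 bits.
Transmission delay per hop = L/R = 64000/24300000 = 2.63374 ms; 4 hops → 10.535 ms.
Propagation delays (d/s per hop): 0.00212174, 3.96667e-05, 0.000293333, 4.66667e-05 ms; sum = 0.00250141 ms.
End-to-end = 10.54 ms.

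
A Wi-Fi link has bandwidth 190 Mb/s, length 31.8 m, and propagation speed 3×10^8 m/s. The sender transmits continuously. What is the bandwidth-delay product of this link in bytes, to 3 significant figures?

2.52 bytes

Propagation delay = 31.8 / 300000000 = 1.06e-07 s.
BDP = R × t_prop = 190000000 × 1.06e-07 = 20.14 bits.
In bytes: 20.14/8 = 2.52 bytes.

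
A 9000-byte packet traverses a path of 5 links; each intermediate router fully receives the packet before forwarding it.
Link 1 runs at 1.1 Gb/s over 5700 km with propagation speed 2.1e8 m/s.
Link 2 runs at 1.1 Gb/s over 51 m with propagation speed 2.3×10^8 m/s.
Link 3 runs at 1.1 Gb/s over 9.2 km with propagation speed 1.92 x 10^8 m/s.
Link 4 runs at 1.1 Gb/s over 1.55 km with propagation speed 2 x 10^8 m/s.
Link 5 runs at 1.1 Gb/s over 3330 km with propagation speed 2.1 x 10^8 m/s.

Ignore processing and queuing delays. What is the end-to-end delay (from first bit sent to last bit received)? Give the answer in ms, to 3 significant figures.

L = 9000 × 8 = 72000 bits.
Transmission delay per hop = L/R = 72000/1100000000 = 0.0654545 ms; 5 hops → 0.327273 ms.
Propagation delays (d/s per hop): 27.1429, 0.000221739, 0.0479167, 0.00775, 15.8571 ms; sum = 43.0559 ms.
End-to-end = 43.4 ms.

43.4 ms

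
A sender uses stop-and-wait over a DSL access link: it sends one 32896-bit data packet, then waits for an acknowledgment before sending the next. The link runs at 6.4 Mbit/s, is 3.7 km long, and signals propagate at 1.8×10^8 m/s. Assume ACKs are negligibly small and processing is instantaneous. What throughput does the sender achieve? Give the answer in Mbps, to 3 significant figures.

6.35 Mbps

t_tx = L/R = 32896/6400000 = 0.00514 s.
t_prop = 3700/180000000 = 2.05556e-05 s; RTT = 4.11111e-05 s.
Cycle = t_tx + RTT = 0.00518111 s.
Throughput = L / cycle = 32896 / 0.00518111 = 6.35 Mbps.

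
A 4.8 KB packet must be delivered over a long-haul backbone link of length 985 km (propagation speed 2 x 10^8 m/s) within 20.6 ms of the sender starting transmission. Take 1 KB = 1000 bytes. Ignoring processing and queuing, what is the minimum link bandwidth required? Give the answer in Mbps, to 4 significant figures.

L = 38400 bits.
Propagation delay = 985000 / 200000000 = 4.925 ms.
Transmission budget = 20.6 − 4.925 = 15.675 ms.
R ≥ L / t_tx = 38400 bits / 0.015675 s = 2.450 Mbps.

2.450 Mbps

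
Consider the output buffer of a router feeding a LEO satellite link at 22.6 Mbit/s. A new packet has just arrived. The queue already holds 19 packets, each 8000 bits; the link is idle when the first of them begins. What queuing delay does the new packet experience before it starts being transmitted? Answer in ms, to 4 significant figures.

Each queued packet: L/R = 8000/22600000 = 0.353982 ms.
19 queued → 6.72566 ms.
Queuing delay = 6.726 ms.

6.726 ms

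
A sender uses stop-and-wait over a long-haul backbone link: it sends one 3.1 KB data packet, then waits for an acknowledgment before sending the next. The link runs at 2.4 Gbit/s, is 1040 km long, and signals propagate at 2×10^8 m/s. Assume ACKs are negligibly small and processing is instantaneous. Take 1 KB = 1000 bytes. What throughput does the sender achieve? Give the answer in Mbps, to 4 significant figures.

t_tx = L/R = 24800/2400000000 = 1.03333e-05 s.
t_prop = 1040000/200000000 = 0.0052 s; RTT = 0.0104 s.
Cycle = t_tx + RTT = 0.0104103 s.
Throughput = L / cycle = 24800 / 0.0104103 = 2.382 Mbps.

2.382 Mbps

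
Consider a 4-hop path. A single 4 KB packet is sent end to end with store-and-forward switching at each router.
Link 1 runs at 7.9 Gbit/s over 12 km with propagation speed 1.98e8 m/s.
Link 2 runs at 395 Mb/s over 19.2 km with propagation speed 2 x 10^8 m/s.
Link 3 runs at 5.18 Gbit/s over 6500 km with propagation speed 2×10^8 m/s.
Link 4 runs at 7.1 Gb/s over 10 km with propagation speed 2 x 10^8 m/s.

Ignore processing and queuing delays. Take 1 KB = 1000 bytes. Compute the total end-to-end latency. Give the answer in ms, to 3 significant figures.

32.8 ms

L = 32000 bits.
Transmission delays (L/R per hop): 0.00405063, 0.0810127, 0.00617761, 0.00450704 ms; sum = 0.0957479 ms.
Propagation delays (d/s per hop): 0.0606061, 0.096, 32.5, 0.05 ms; sum = 32.7066 ms.
End-to-end = 32.8 ms.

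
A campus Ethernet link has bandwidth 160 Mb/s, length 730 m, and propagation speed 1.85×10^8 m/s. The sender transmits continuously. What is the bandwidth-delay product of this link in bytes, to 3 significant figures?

Propagation delay = 730 / 185000000 = 3.94595e-06 s.
BDP = R × t_prop = 160000000 × 3.94595e-06 = 631.351 bits.
In bytes: 631.351/8 = 78.9 bytes.

78.9 bytes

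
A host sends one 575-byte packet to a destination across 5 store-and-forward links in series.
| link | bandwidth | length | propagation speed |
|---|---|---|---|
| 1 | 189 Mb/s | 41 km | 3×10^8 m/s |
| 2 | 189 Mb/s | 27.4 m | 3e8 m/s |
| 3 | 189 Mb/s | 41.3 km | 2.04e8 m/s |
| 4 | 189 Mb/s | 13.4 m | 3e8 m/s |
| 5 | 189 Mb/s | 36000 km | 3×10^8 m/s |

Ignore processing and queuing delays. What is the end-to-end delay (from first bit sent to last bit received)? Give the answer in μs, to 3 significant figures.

L = 575 × 8 = 4600 bits.
Transmission delay per hop = L/R = 4600/189000000 = 24.3386 μs; 5 hops → 121.693 μs.
Propagation delays (d/s per hop): 136.667, 0.0913333, 202.451, 0.0446667, 120000 μs; sum = 120339 μs.
End-to-end = 120000 μs.

120000 μs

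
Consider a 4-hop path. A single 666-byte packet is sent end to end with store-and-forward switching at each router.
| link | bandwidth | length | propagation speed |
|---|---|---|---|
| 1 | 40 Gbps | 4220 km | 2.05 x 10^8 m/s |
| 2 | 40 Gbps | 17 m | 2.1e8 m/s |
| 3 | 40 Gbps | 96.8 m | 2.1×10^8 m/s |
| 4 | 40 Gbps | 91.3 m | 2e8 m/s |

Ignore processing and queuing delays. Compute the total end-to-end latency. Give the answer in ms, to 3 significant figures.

L = 666 × 8 = 5328 bits.
Transmission delay per hop = L/R = 5328/40000000000 = 0.0001332 ms; 4 hops → 0.0005328 ms.
Propagation delays (d/s per hop): 20.5854, 8.09524e-05, 0.000460952, 0.0004565 ms; sum = 20.5864 ms.
End-to-end = 20.6 ms.

20.6 ms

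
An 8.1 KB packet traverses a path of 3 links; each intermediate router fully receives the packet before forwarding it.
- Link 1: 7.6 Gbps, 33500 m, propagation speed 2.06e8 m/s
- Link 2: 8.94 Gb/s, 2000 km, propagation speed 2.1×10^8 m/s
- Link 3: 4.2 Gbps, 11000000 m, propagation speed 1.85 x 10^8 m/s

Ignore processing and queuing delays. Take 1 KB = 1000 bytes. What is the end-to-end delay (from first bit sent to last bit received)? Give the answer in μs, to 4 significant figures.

69180 μs

L = 64800 bits.
Transmission delays (L/R per hop): 8.52632, 7.24832, 15.4286 μs; sum = 31.2032 μs.
Propagation delays (d/s per hop): 162.621, 9523.81, 59459.5 μs; sum = 69145.9 μs.
End-to-end = 69180 μs.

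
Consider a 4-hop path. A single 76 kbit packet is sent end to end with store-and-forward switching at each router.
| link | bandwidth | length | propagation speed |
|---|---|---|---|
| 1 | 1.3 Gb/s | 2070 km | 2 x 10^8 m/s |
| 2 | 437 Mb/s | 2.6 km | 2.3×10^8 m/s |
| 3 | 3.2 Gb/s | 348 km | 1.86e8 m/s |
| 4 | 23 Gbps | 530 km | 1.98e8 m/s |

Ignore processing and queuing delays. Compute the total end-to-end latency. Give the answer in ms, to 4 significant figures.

L = 76000 bits.
Transmission delays (L/R per hop): 0.0584615, 0.173913, 0.02375, 0.00330435 ms; sum = 0.259429 ms.
Propagation delays (d/s per hop): 10.35, 0.0113043, 1.87097, 2.67677 ms; sum = 14.909 ms.
End-to-end = 15.17 ms.

15.17 ms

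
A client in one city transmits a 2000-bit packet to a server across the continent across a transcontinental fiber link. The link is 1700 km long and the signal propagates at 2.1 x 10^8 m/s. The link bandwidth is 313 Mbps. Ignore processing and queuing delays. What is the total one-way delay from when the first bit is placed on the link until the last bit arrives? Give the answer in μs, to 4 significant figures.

8102 μs

Transmission delay = L/R = 2000 / 313000000 = 6.38978 μs.
Propagation delay = d/s = 1700000 m / 210000000 m/s = 8095.24 μs.
Total = 8102 μs.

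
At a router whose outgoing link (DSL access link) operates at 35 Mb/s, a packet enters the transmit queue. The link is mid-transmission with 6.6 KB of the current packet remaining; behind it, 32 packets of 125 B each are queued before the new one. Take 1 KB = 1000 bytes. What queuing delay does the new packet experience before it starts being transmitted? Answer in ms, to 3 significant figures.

Each queued packet: L/R = 1000/35000000 = 0.0285714 ms.
32 queued → 0.914286 ms.
Plus remaining 52800 bits of current packet: 1.50857 ms.
Queuing delay = 2.42 ms.

2.42 ms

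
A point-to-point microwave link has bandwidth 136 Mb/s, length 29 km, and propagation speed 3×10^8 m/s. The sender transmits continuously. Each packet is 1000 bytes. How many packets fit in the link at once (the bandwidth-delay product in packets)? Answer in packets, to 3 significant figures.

Propagation delay = 29000 / 300000000 = 9.66667e-05 s.
BDP = R × t_prop = 136000000 × 9.66667e-05 = 13146.7 bits.
In packets of 8000 bits: 1.64 packets.

1.64 packets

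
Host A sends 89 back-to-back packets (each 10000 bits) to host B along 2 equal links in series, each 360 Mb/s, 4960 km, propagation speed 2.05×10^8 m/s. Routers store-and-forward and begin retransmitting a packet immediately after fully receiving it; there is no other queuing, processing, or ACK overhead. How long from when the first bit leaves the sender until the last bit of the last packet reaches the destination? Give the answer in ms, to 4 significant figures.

Per-hop transmission t_tx = L/R = 10000/360000000 = 0.0277778 ms.
Per-hop propagation t_prop = 4960000/2.05e+08 = 24.1951 ms.
Pipeline fill: first packet needs 2·t_tx to clear all hops; remaining 88 packets each add one t_tx.
Total = (2+89-1)·t_tx + 2·t_prop = 90·0.0277778 + 2·24.1951 = 50.89 ms.

50.89 ms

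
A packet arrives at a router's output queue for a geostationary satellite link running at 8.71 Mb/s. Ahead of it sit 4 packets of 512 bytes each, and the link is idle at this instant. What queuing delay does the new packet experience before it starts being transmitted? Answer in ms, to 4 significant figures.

Each queued packet: L/R = 4096/8710000 = 0.470264 ms.
4 queued → 1.88106 ms.
Queuing delay = 1.881 ms.

1.881 ms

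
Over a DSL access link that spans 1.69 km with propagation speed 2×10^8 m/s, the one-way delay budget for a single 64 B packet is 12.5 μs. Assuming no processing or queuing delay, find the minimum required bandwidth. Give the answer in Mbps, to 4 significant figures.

L = 512 bits.
Propagation delay = 1690 / 200000000 = 8.45 μs.
Transmission budget = 12.5 − 8.45 = 4.05 μs.
R ≥ L / t_tx = 512 bits / 4.05e-06 s = 126.4 Mbps.

126.4 Mbps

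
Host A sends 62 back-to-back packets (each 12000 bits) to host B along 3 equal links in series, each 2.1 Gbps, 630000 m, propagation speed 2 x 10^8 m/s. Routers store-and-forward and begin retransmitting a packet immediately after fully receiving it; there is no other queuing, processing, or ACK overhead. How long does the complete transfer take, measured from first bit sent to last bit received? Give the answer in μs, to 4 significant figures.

Per-hop transmission t_tx = L/R = 12000/2100000000 = 5.71429 μs.
Per-hop propagation t_prop = 630000/200000000 = 3150 μs.
Pipeline fill: first packet needs 3·t_tx to clear all hops; remaining 61 packets each add one t_tx.
Total = (3+62-1)·t_tx + 3·t_prop = 64·5.71429 + 3·3150 = 9816 μs.

9816 μs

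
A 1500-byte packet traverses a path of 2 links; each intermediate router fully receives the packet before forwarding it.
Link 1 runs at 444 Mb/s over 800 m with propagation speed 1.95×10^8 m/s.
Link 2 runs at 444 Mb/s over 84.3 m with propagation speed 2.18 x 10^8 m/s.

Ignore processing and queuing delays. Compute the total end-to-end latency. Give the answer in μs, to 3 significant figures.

58.5 μs

L = 1500 × 8 = 12000 bits.
Transmission delay per hop = L/R = 12000/444000000 = 27.027 μs; 2 hops → 54.0541 μs.
Propagation delays (d/s per hop): 4.10256, 0.386697 μs; sum = 4.48926 μs.
End-to-end = 58.5 μs.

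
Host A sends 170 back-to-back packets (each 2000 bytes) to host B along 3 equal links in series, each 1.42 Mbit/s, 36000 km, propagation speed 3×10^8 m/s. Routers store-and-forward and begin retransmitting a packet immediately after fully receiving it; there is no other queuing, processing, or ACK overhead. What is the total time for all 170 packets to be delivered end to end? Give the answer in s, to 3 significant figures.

Per-hop transmission t_tx = L/R = 16000/1420000 = 0.0112676 s.
Per-hop propagation t_prop = 36000000/300000000 = 0.12 s.
Pipeline fill: first packet needs 3·t_tx to clear all hops; remaining 169 packets each add one t_tx.
Total = (3+170-1)·t_tx + 3·t_prop = 172·0.0112676 + 3·0.12 = 2.30 s.

2.30 s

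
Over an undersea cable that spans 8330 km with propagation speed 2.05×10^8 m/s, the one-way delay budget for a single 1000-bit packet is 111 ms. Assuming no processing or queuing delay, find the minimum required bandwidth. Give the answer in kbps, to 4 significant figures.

Propagation delay = 8330000 / 2.05e+08 = 40.6341 ms.
Transmission budget = 111 − 40.6341 = 70.3659 ms.
R ≥ L / t_tx = 1000 bits / 0.0703659 s = 14.21 kbps.

14.21 kbps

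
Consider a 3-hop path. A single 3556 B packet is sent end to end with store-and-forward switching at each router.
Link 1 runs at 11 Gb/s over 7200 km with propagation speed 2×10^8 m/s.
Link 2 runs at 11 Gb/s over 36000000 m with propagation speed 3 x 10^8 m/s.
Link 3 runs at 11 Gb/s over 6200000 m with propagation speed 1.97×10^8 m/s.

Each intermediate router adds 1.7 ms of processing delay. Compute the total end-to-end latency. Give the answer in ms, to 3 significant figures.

191 ms

L = 3556 × 8 = 28448 bits.
Transmission delay per hop = L/R = 28448/11000000000 = 0.00258618 ms; 3 hops → 0.00775855 ms.
Propagation delays (d/s per hop): 36, 120, 31.4721 ms; sum = 187.472 ms.
Processing at 2 router(s): 2 × 1.7 ms = 3.4 ms.
End-to-end = 191 ms.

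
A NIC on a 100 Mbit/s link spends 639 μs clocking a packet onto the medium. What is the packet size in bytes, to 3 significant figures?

L = R × t_tx = 100000000 b/s × 0.000639 s = 63900 bits.
In bytes: 63900 / 8 = 7990 bytes.

7990 bytes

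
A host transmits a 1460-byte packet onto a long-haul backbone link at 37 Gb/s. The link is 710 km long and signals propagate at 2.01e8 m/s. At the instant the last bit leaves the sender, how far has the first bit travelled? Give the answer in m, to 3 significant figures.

t_tx = L/R = 11680/37000000000 = 3.15676e-07 s.
Distance = s × t_tx = 2.01e+08 × 3.15676e-07 = 63.5 m.

63.5 m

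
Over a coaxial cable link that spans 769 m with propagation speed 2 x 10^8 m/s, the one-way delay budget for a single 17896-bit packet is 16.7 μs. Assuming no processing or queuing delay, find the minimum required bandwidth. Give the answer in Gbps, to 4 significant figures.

Propagation delay = 769 / 200000000 = 3.845 μs.
Transmission budget = 16.7 − 3.845 = 12.855 μs.
R ≥ L / t_tx = 17896 bits / 1.2855e-05 s = 1.392 Gbps.

1.392 Gbps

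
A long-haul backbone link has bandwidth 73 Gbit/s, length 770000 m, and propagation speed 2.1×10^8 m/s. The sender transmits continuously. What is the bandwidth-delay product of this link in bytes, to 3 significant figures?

Propagation delay = 770000 / 210000000 = 0.00366667 s.
BDP = R × t_prop = 73000000000 × 0.00366667 = 267667000 bits.
In bytes: 267667000/8 = 33500000 bytes.

33500000 bytes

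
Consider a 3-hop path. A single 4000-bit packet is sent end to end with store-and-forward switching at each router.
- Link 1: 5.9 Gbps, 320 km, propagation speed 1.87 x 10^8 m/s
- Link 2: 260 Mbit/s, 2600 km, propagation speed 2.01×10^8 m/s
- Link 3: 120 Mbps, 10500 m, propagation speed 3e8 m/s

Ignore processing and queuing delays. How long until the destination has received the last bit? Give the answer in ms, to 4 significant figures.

14.73 ms

Transmission delays (L/R per hop): 0.000677966, 0.0153846, 0.0333333 ms; sum = 0.0493959 ms.
Propagation delays (d/s per hop): 1.71123, 12.9353, 0.035 ms; sum = 14.6816 ms.
End-to-end = 14.73 ms.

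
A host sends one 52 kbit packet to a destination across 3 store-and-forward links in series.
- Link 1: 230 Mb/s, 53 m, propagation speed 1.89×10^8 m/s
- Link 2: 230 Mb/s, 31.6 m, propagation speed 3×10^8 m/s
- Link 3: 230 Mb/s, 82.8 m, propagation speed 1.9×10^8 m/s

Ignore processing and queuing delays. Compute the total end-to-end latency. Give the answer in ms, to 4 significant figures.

L = 52000 bits.
Transmission delay per hop = L/R = 52000/230000000 = 0.226087 ms; 3 hops → 0.678261 ms.
Propagation delays (d/s per hop): 0.000280423, 0.000105333, 0.000435789 ms; sum = 0.000821546 ms.
End-to-end = 0.6791 ms.

0.6791 ms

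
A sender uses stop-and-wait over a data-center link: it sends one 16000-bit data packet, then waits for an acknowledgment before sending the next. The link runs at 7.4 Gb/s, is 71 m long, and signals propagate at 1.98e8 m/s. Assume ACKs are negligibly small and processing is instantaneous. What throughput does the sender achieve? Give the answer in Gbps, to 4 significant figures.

5.557 Gbps

t_tx = L/R = 16000/7400000000 = 2.16216e-06 s.
t_prop = 71/198000000 = 3.58586e-07 s; RTT = 7.17172e-07 s.
Cycle = t_tx + RTT = 2.87933e-06 s.
Throughput = L / cycle = 16000 / 2.87933e-06 = 5.557 Gbps.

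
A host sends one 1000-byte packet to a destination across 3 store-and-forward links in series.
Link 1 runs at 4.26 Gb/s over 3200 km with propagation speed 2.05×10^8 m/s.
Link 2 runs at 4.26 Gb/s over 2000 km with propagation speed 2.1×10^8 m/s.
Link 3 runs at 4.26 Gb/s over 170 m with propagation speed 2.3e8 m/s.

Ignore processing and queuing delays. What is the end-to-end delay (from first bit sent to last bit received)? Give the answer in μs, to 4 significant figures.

25140 μs

L = 1000 × 8 = 8000 bits.
Transmission delay per hop = L/R = 8000/4260000000 = 1.87793 μs; 3 hops → 5.6338 μs.
Propagation delays (d/s per hop): 15609.8, 9523.81, 0.73913 μs; sum = 25134.3 μs.
End-to-end = 25140 μs.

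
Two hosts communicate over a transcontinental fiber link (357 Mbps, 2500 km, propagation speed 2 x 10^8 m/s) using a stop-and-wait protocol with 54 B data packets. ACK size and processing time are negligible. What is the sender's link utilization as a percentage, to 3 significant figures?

t_tx = L/R = 432/357000000 = 1.21008e-06 s.
t_prop = 2500000/200000000 = 0.0125 s; RTT = 0.025 s.
Cycle = t_tx + RTT = 0.0250012 s.
Utilization = t_tx / cycle = 1.21008e-06/0.0250012 = 0.00484 %.

0.00484 %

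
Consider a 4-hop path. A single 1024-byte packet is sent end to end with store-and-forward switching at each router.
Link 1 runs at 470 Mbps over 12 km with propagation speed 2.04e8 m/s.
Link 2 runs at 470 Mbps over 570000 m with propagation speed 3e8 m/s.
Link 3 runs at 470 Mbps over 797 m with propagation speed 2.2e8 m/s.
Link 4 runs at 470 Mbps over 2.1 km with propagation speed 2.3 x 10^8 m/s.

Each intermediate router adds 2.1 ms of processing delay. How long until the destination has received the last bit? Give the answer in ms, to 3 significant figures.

8.34 ms

L = 1024 × 8 = 8192 bits.
Transmission delay per hop = L/R = 8192/470000000 = 0.0174298 ms; 4 hops → 0.0697191 ms.
Propagation delays (d/s per hop): 0.0588235, 1.9, 0.00362273, 0.00913043 ms; sum = 1.97158 ms.
Processing at 3 router(s): 3 × 2.1 ms = 6.3 ms.
End-to-end = 8.34 ms.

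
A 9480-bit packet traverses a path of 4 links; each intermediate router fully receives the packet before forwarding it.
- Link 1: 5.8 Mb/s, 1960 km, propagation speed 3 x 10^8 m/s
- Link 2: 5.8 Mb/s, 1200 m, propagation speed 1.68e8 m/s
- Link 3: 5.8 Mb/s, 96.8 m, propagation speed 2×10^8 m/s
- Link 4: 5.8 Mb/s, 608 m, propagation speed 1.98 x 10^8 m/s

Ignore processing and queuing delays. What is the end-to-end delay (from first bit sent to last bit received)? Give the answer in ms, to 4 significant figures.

13.08 ms

Transmission delay per hop = L/R = 9480/5800000 = 1.63448 ms; 4 hops → 6.53793 ms.
Propagation delays (d/s per hop): 6.53333, 0.00714286, 0.000484, 0.00307071 ms; sum = 6.54403 ms.
End-to-end = 13.08 ms.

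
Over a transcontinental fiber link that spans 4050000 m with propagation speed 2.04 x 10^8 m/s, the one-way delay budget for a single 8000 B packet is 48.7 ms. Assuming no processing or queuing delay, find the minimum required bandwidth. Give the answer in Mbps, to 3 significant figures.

L = 64000 bits.
Propagation delay = 4050000 / 204000000 = 19.8529 ms.
Transmission budget = 48.7 − 19.8529 = 28.8471 ms.
R ≥ L / t_tx = 64000 bits / 0.0288471 s = 2.22 Mbps.

2.22 Mbps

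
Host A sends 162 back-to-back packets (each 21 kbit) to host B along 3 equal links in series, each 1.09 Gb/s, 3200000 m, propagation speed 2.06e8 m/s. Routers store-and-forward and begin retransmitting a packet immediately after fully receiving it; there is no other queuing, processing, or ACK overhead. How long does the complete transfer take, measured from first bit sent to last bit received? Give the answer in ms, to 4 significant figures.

Per-hop transmission t_tx = L/R = 21000/1090000000 = 0.0192661 ms.
Per-hop propagation t_prop = 3200000/206000000 = 15.534 ms.
Pipeline fill: first packet needs 3·t_tx to clear all hops; remaining 161 packets each add one t_tx.
Total = (3+162-1)·t_tx + 3·t_prop = 164·0.0192661 + 3·15.534 = 49.76 ms.

49.76 ms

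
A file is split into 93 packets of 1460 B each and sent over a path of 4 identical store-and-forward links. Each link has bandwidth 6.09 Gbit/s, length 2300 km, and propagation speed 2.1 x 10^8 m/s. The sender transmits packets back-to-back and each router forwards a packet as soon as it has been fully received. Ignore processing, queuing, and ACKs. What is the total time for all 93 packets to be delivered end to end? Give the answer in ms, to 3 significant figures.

Per-hop transmission t_tx = L/R = 11680/6090000000 = 0.0019179 ms.
Per-hop propagation t_prop = 2300000/210000000 = 10.9524 ms.
Pipeline fill: first packet needs 4·t_tx to clear all hops; remaining 92 packets each add one t_tx.
Total = (4+93-1)·t_tx + 4·t_prop = 96·0.0019179 + 4·10.9524 = 44.0 ms.

44.0 ms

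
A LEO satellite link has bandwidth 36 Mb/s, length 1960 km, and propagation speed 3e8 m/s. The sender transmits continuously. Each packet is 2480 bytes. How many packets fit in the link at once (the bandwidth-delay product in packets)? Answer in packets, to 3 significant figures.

11.9 packets

Propagation delay = 1960000 / 300000000 = 0.00653333 s.
BDP = R × t_prop = 36000000 × 0.00653333 = 235200 bits.
In packets of 19840 bits: 11.9 packets.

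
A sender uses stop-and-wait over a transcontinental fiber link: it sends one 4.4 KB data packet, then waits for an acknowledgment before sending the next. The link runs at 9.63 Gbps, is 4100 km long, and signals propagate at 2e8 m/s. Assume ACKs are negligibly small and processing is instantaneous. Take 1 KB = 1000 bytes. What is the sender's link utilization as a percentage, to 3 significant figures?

0.00891 %

t_tx = L/R = 35200/9630000000 = 3.65524e-06 s.
t_prop = 4100000/200000000 = 0.0205 s; RTT = 0.041 s.
Cycle = t_tx + RTT = 0.0410037 s.
Utilization = t_tx / cycle = 3.65524e-06/0.0410037 = 0.00891 %.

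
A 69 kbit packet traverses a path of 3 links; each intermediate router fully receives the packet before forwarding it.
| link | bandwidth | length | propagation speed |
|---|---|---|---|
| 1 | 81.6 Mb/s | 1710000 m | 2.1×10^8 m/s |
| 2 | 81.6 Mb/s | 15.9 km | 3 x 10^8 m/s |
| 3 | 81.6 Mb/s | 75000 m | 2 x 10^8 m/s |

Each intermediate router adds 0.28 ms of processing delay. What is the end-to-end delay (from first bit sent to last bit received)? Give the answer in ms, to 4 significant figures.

11.67 ms

L = 69000 bits.
Transmission delay per hop = L/R = 69000/81600000 = 0.845588 ms; 3 hops → 2.53676 ms.
Propagation delays (d/s per hop): 8.14286, 0.053, 0.375 ms; sum = 8.57086 ms.
Processing at 2 router(s): 2 × 0.28 ms = 0.56 ms.
End-to-end = 11.67 ms.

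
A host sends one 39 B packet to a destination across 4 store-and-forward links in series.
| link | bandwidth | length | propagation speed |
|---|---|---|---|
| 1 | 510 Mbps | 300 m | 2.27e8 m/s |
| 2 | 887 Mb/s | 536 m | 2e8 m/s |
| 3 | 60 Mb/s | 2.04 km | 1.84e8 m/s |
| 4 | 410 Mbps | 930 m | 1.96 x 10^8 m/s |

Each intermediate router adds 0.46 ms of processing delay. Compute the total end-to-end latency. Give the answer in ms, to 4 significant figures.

1.407 ms

L = 39 × 8 = 312 bits.
Transmission delays (L/R per hop): 0.000611765, 0.000351747, 0.0052, 0.000760976 ms; sum = 0.00692449 ms.
Propagation delays (d/s per hop): 0.00132159, 0.00268, 0.011087, 0.0047449 ms; sum = 0.0198334 ms.
Processing at 3 router(s): 3 × 0.46 ms = 1.38 ms.
End-to-end = 1.407 ms.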